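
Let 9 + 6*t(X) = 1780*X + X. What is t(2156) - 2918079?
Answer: -13668647/6 ≈ -2.2781e+6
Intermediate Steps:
t(X) = -3/2 + 1781*X/6 (t(X) = -3/2 + (1780*X + X)/6 = -3/2 + (1781*X)/6 = -3/2 + 1781*X/6)
t(2156) - 2918079 = (-3/2 + (1781/6)*2156) - 2918079 = (-3/2 + 1919918/3) - 2918079 = 3839827/6 - 2918079 = -13668647/6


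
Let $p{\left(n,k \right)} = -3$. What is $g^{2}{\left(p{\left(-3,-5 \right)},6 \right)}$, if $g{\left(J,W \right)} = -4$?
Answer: $16$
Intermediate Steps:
$g^{2}{\left(p{\left(-3,-5 \right)},6 \right)} = \left(-4\right)^{2} = 16$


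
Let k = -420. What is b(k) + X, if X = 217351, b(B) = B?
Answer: 216931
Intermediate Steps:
b(k) + X = -420 + 217351 = 216931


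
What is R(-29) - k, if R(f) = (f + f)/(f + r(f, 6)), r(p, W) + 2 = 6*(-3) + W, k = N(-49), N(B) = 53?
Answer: -2221/43 ≈ -51.651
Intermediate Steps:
k = 53
r(p, W) = -20 + W (r(p, W) = -2 + (6*(-3) + W) = -2 + (-18 + W) = -20 + W)
R(f) = 2*f/(-14 + f) (R(f) = (f + f)/(f + (-20 + 6)) = (2*f)/(f - 14) = (2*f)/(-14 + f) = 2*f/(-14 + f))
R(-29) - k = 2*(-29)/(-14 - 29) - 1*53 = 2*(-29)/(-43) - 53 = 2*(-29)*(-1/43) - 53 = 58/43 - 53 = -2221/43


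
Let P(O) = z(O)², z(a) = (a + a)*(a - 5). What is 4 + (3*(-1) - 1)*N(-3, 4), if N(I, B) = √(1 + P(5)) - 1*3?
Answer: 12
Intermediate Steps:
z(a) = 2*a*(-5 + a) (z(a) = (2*a)*(-5 + a) = 2*a*(-5 + a))
P(O) = 4*O²*(-5 + O)² (P(O) = (2*O*(-5 + O))² = 4*O²*(-5 + O)²)
N(I, B) = -2 (N(I, B) = √(1 + 4*5²*(-5 + 5)²) - 1*3 = √(1 + 4*25*0²) - 3 = √(1 + 4*25*0) - 3 = √(1 + 0) - 3 = √1 - 3 = 1 - 3 = -2)
4 + (3*(-1) - 1)*N(-3, 4) = 4 + (3*(-1) - 1)*(-2) = 4 + (-3 - 1)*(-2) = 4 - 4*(-2) = 4 + 8 = 12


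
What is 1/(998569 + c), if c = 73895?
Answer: 1/1072464 ≈ 9.3243e-7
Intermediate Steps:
1/(998569 + c) = 1/(998569 + 73895) = 1/1072464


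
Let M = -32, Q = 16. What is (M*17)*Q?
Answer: -8704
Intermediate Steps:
(M*17)*Q = -32*17*16 = -544*16 = -8704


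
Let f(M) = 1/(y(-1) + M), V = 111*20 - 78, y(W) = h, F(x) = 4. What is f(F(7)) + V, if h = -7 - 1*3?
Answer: 12851/6 ≈ 2141.8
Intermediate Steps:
h = -10 (h = -7 - 3 = -10)
y(W) = -10
V = 2142 (V = 2220 - 78 = 2142)
f(M) = 1/(-10 + M)
f(F(7)) + V = 1/(-10 + 4) + 2142 = 1/(-6) + 2142 = -⅙ + 2142 = 12851/6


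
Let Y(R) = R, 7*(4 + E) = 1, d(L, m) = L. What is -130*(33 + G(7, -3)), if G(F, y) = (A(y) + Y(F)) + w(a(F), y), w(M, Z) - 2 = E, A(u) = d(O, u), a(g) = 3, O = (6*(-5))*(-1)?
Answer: -62010/7 ≈ -8858.6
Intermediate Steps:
O = 30 (O = -30*(-1) = 30)
E = -27/7 (E = -4 + (1/7)*1 = -4 + 1/7 = -27/7 ≈ -3.8571)
A(u) = 30
w(M, Z) = -13/7 (w(M, Z) = 2 - 27/7 = -13/7)
G(F, y) = 197/7 + F (G(F, y) = (30 + F) - 13/7 = 197/7 + F)
-130*(33 + G(7, -3)) = -130*(33 + (197/7 + 7)) = -130*(33 + 246/7) = -130*477/7 = -62010/7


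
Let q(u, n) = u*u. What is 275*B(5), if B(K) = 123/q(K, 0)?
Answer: 1353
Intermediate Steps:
q(u, n) = u²
B(K) = 123/K² (B(K) = 123/(K²) = 123/K²)
275*B(5) = 275*(123/5²) = 275*(123*(1/25)) = 275*(123/25) = 1353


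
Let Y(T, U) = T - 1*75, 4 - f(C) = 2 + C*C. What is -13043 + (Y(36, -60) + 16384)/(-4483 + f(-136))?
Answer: -299705356/22977 ≈ -13044.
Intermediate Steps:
f(C) = 2 - C² (f(C) = 4 - (2 + C*C) = 4 - (2 + C²) = 4 + (-2 - C²) = 2 - C²)
Y(T, U) = -75 + T (Y(T, U) = T - 75 = -75 + T)
-13043 + (Y(36, -60) + 16384)/(-4483 + f(-136)) = -13043 + ((-75 + 36) + 16384)/(-4483 + (2 - 1*(-136)²)) = -13043 + (-39 + 16384)/(-4483 + (2 - 1*18496)) = -13043 + 16345/(-4483 + (2 - 18496)) = -13043 + 16345/(-4483 - 18494) = -13043 + 16345/(-22977) = -13043 + 16345*(-1/22977) = -13043 - 16345/22977 = -299705356/22977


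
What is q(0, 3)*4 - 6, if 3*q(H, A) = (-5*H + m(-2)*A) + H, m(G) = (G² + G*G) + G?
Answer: 18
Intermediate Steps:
m(G) = G + 2*G² (m(G) = (G² + G²) + G = 2*G² + G = G + 2*G²)
q(H, A) = 2*A - 4*H/3 (q(H, A) = ((-5*H + (-2*(1 + 2*(-2)))*A) + H)/3 = ((-5*H + (-2*(1 - 4))*A) + H)/3 = ((-5*H + (-2*(-3))*A) + H)/3 = ((-5*H + 6*A) + H)/3 = (-4*H + 6*A)/3 = 2*A - 4*H/3)
q(0, 3)*4 - 6 = (2*3 - 4/3*0)*4 - 6 = (6 + 0)*4 - 6 = 6*4 - 6 = 24 - 6 = 18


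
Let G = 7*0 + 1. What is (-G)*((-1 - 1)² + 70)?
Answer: -74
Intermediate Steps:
G = 1 (G = 0 + 1 = 1)
(-G)*((-1 - 1)² + 70) = (-1*1)*((-1 - 1)² + 70) = -((-2)² + 70) = -(4 + 70) = -1*74 = -74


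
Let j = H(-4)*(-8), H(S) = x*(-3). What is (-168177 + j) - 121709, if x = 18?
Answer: -289454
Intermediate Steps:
H(S) = -54 (H(S) = 18*(-3) = -54)
j = 432 (j = -54*(-8) = 432)
(-168177 + j) - 121709 = (-168177 + 432) - 121709 = -167745 - 121709 = -289454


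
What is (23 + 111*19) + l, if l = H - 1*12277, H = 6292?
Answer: -3853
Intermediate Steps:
l = -5985 (l = 6292 - 1*12277 = 6292 - 12277 = -5985)
(23 + 111*19) + l = (23 + 111*19) - 5985 = (23 + 2109) - 5985 = 2132 - 5985 = -3853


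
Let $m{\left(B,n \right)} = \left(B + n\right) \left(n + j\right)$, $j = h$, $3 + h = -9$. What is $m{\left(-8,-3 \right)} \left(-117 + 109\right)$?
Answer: $-1320$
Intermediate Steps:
$h = -12$ ($h = -3 - 9 = -12$)
$j = -12$
$m{\left(B,n \right)} = \left(-12 + n\right) \left(B + n\right)$ ($m{\left(B,n \right)} = \left(B + n\right) \left(n - 12\right) = \left(B + n\right) \left(-12 + n\right) = \left(-12 + n\right) \left(B + n\right)$)
$m{\left(-8,-3 \right)} \left(-117 + 109\right) = \left(\left(-3\right)^{2} - -96 - -36 - -24\right) \left(-117 + 109\right) = \left(9 + 96 + 36 + 24\right) \left(-8\right) = 165 \left(-8\right) = -1320$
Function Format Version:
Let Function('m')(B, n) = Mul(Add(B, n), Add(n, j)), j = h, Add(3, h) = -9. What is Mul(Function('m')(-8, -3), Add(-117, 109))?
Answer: -1320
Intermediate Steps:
h = -12 (h = Add(-3, -9) = -12)
j = -12
Function('m')(B, n) = Mul(Add(-12, n), Add(B, n)) (Function('m')(B, n) = Mul(Add(B, n), Add(n, -12)) = Mul(Add(B, n), Add(-12, n)) = Mul(Add(-12, n), Add(B, n)))
Mul(Function('m')(-8, -3), Add(-117, 109)) = Mul(Add(Pow(-3, 2), Mul(-12, -8), Mul(-12, -3), Mul(-8, -3)), Add(-117, 109)) = Mul(Add(9, 96, 36, 24), -8) = Mul(165, -8) = -1320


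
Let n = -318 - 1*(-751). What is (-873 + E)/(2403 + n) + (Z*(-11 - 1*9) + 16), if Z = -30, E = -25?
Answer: 873039/1418 ≈ 615.68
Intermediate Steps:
n = 433 (n = -318 + 751 = 433)
(-873 + E)/(2403 + n) + (Z*(-11 - 1*9) + 16) = (-873 - 25)/(2403 + 433) + (-30*(-11 - 1*9) + 16) = -898/2836 + (-30*(-11 - 9) + 16) = -898*1/2836 + (-30*(-20) + 16) = -449/1418 + (600 + 16) = -449/1418 + 616 = 873039/1418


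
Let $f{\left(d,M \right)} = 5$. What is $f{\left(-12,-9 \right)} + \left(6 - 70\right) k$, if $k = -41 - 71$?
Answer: $7173$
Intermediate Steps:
$k = -112$ ($k = -41 - 71 = -112$)
$f{\left(-12,-9 \right)} + \left(6 - 70\right) k = 5 + \left(6 - 70\right) \left(-112\right) = 5 - -7168 = 5 + 7168 = 7173$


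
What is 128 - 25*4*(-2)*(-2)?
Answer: -272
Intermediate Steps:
128 - 25*4*(-2)*(-2) = 128 - (-200)*(-2) = 128 - 25*16 = 128 - 400 = -272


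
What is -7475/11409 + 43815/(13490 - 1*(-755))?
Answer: 78680792/32504241 ≈ 2.4206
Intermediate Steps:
-7475/11409 + 43815/(13490 - 1*(-755)) = -7475*1/11409 + 43815/(13490 + 755) = -7475/11409 + 43815/14245 = -7475/11409 + 43815*(1/14245) = -7475/11409 + 8763/2849 = 78680792/32504241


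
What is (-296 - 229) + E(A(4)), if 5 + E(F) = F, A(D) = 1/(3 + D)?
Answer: -3709/7 ≈ -529.86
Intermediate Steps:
E(F) = -5 + F
(-296 - 229) + E(A(4)) = (-296 - 229) + (-5 + 1/(3 + 4)) = -525 + (-5 + 1/7) = -525 - 34/7 = -3709/7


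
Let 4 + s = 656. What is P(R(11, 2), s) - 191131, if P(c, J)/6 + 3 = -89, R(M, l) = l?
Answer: -191683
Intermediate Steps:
s = 652 (s = -4 + 656 = 652)
P(c, J) = -552 (P(c, J) = -18 + 6*(-89) = -18 - 534 = -552)
P(R(11, 2), s) - 191131 = -552 - 191131 = -191683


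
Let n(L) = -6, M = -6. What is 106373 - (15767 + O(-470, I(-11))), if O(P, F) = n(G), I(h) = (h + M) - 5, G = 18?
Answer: 90612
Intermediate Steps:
I(h) = -11 + h (I(h) = (h - 6) - 5 = (-6 + h) - 5 = -11 + h)
O(P, F) = -6
106373 - (15767 + O(-470, I(-11))) = 106373 - (15767 - 6) = 106373 - 1*15761 = 106373 - 15761 = 90612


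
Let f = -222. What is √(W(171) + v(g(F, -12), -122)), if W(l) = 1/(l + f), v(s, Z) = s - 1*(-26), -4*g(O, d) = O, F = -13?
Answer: √304113/102 ≈ 5.4065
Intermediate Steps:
g(O, d) = -O/4
v(s, Z) = 26 + s (v(s, Z) = s + 26 = 26 + s)
W(l) = 1/(-222 + l) (W(l) = 1/(l - 222) = 1/(-222 + l))
√(W(171) + v(g(F, -12), -122)) = √(1/(-222 + 171) + (26 - ¼*(-13))) = √(1/(-51) + (26 + 13/4)) = √(-1/51 + 117/4) = √(5963/204) = √304113/102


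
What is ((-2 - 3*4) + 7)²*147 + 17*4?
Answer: 7271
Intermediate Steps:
((-2 - 3*4) + 7)²*147 + 17*4 = ((-2 - 12) + 7)²*147 + 68 = (-14 + 7)²*147 + 68 = (-7)²*147 + 68 = 49*147 + 68 = 7203 + 68 = 7271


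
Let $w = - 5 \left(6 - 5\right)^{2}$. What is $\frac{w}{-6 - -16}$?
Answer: $- \frac{1}{2} \approx -0.5$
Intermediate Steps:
$w = -5$ ($w = - 5 \cdot 1^{2} = \left(-5\right) 1 = -5$)
$\frac{w}{-6 - -16} = - \frac{5}{-6 - -16} = - \frac{5}{-6 + 16} = - \frac{5}{10} = \left(-5\right) \frac{1}{10} = - \frac{1}{2}$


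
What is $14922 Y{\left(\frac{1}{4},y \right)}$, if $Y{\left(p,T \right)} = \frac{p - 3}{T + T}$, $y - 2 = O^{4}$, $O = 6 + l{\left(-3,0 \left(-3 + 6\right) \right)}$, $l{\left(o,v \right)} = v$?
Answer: $- \frac{7461}{472} \approx -15.807$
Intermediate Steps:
$O = 6$ ($O = 6 + 0 \left(-3 + 6\right) = 6 + 0 \cdot 3 = 6 + 0 = 6$)
$y = 1298$ ($y = 2 + 6^{4} = 2 + 1296 = 1298$)
$Y{\left(p,T \right)} = \frac{-3 + p}{2 T}$
$14922 Y{\left(\frac{1}{4},y \right)} = 14922 \frac{-3 + \frac{1}{4}}{2 \cdot 1298} = 14922 \cdot \frac{1}{2} \cdot \frac{1}{1298} \left(-3 + \frac{1}{4}\right) = 14922 \cdot \frac{1}{2} \cdot \frac{1}{1298} \left(- \frac{11}{4}\right) = 14922 \left(- \frac{1}{944}\right) = - \frac{7461}{472}$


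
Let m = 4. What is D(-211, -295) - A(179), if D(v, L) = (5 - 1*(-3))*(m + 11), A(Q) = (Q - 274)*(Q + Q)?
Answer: 34130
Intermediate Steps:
A(Q) = 2*Q*(-274 + Q) (A(Q) = (-274 + Q)*(2*Q) = 2*Q*(-274 + Q))
D(v, L) = 120 (D(v, L) = (5 - 1*(-3))*(4 + 11) = (5 + 3)*15 = 8*15 = 120)
D(-211, -295) - A(179) = 120 - 2*179*(-274 + 179) = 120 - 2*179*(-95) = 120 - 1*(-34010) = 120 + 34010 = 34130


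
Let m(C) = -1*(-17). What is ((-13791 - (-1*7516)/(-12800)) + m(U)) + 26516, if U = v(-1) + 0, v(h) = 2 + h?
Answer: 40772521/3200 ≈ 12741.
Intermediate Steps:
U = 1 (U = (2 - 1) + 0 = 1 + 0 = 1)
m(C) = 17
((-13791 - (-1*7516)/(-12800)) + m(U)) + 26516 = ((-13791 - (-1*7516)/(-12800)) + 17) + 26516 = ((-13791 - (-7516)*(-1)/12800) + 17) + 26516 = ((-13791 - 1*1879/3200) + 17) + 26516 = ((-13791 - 1879/3200) + 17) + 26516 = (-44133079/3200 + 17) + 26516 = -44078679/3200 + 26516 = 40772521/3200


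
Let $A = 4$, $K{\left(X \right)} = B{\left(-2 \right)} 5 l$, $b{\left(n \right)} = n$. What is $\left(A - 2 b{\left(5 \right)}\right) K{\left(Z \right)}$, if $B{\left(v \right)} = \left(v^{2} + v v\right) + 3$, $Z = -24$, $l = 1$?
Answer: $-330$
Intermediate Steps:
$B{\left(v \right)} = 3 + 2 v^{2}$ ($B{\left(v \right)} = \left(v^{2} + v^{2}\right) + 3 = 2 v^{2} + 3 = 3 + 2 v^{2}$)
$K{\left(X \right)} = 55$ ($K{\left(X \right)} = \left(3 + 2 \left(-2\right)^{2}\right) 5 \cdot 1 = \left(3 + 2 \cdot 4\right) 5 \cdot 1 = \left(3 + 8\right) 5 \cdot 1 = 11 \cdot 5 \cdot 1 = 55 \cdot 1 = 55$)
$\left(A - 2 b{\left(5 \right)}\right) K{\left(Z \right)} = \left(4 - 10\right) 55 = \left(-6\right) 55 = -330$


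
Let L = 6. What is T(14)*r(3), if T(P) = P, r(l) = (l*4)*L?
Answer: 1008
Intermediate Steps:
r(l) = 24*l (r(l) = (l*4)*6 = (4*l)*6 = 24*l)
T(14)*r(3) = 14*(24*3) = 14*72 = 1008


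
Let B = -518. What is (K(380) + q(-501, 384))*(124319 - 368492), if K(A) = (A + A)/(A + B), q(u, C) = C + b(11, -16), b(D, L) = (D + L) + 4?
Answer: -2119991377/23 ≈ -9.2174e+7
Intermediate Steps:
b(D, L) = 4 + D + L
q(u, C) = -1 + C (q(u, C) = C + (4 + 11 - 16) = C - 1 = -1 + C)
K(A) = 2*A/(-518 + A) (K(A) = (A + A)/(A - 518) = (2*A)/(-518 + A) = 2*A/(-518 + A))
(K(380) + q(-501, 384))*(124319 - 368492) = (2*380/(-518 + 380) + (-1 + 384))*(124319 - 368492) = (2*380/(-138) + 383)*(-244173) = (2*380*(-1/138) + 383)*(-244173) = (-380/69 + 383)*(-244173) = (26047/69)*(-244173) = -2119991377/23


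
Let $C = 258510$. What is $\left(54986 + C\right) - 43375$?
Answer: $270121$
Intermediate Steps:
$\left(54986 + C\right) - 43375 = \left(54986 + 258510\right) - 43375 = 313496 - 43375 = 270121$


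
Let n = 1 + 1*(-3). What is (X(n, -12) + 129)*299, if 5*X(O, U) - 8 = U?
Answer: 191659/5 ≈ 38332.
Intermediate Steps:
n = -2 (n = 1 - 3 = -2)
X(O, U) = 8/5 + U/5
(X(n, -12) + 129)*299 = ((8/5 + (⅕)*(-12)) + 129)*299 = ((8/5 - 12/5) + 129)*299 = (-⅘ + 129)*299 = (641/5)*299 = 191659/5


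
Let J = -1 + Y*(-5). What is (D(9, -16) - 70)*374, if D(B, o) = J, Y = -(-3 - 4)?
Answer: -39644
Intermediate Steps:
Y = 7 (Y = -1*(-7) = 7)
J = -36 (J = -1 + 7*(-5) = -1 - 35 = -36)
D(B, o) = -36
(D(9, -16) - 70)*374 = (-36 - 70)*374 = -106*374 = -39644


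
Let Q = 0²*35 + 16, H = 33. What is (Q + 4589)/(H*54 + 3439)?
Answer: 4605/5221 ≈ 0.88202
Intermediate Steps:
Q = 16 (Q = 0*35 + 16 = 0 + 16 = 16)
(Q + 4589)/(H*54 + 3439) = (16 + 4589)/(33*54 + 3439) = 4605/(1782 + 3439) = 4605/5221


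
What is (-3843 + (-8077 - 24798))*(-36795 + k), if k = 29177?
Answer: 279717724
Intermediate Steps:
(-3843 + (-8077 - 24798))*(-36795 + k) = (-3843 + (-8077 - 24798))*(-36795 + 29177) = (-3843 - 32875)*(-7618) = -36718*(-7618) = 279717724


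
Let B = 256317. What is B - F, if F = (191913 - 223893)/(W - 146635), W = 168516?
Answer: 5608504257/21881 ≈ 2.5632e+5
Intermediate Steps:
F = -31980/21881 (F = (191913 - 223893)/(168516 - 146635) = -31980/21881 ≈ -1.4615)
B - F = 256317 - 1*(-31980/21881) = 256317 + 31980/21881 = 5608504257/21881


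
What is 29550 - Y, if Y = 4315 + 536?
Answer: 24699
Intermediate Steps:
Y = 4851
29550 - Y = 29550 - 1*4851 = 29550 - 4851 = 24699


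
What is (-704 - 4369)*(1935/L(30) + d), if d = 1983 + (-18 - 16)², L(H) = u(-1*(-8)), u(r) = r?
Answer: -137209431/8 ≈ -1.7151e+7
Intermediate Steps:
L(H) = 8 (L(H) = -1*(-8) = 8)
d = 3139 (d = 1983 + (-34)² = 1983 + 1156 = 3139)
(-704 - 4369)*(1935/L(30) + d) = (-704 - 4369)*(1935/8 + 3139) = -5073*(1935*(⅛) + 3139) = -5073*(1935/8 + 3139) = -5073*27047/8 = -137209431/8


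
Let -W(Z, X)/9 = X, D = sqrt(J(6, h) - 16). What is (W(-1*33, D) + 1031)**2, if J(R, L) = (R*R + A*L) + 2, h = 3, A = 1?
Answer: 972196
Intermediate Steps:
J(R, L) = 2 + L + R**2 (J(R, L) = (R*R + 1*L) + 2 = (R**2 + L) + 2 = (L + R**2) + 2 = 2 + L + R**2)
D = 5 (D = sqrt((2 + 3 + 6**2) - 16) = sqrt((2 + 3 + 36) - 16) = sqrt(41 - 16) = sqrt(25) = 5)
W(Z, X) = -9*X
(W(-1*33, D) + 1031)**2 = (-9*5 + 1031)**2 = (-45 + 1031)**2 = 986**2 = 972196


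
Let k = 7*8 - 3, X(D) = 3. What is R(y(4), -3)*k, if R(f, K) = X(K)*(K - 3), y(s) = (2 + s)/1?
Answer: -954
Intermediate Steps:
y(s) = 2 + s (y(s) = (2 + s)*1 = 2 + s)
R(f, K) = -9 + 3*K (R(f, K) = 3*(K - 3) = 3*(-3 + K) = -9 + 3*K)
k = 53 (k = 56 - 3 = 53)
R(y(4), -3)*k = (-9 + 3*(-3))*53 = (-9 - 9)*53 = -18*53 = -954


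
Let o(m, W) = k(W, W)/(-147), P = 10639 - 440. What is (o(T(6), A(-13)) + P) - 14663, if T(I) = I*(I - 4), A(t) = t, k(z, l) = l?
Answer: -656195/147 ≈ -4463.9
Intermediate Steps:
P = 10199
T(I) = I*(-4 + I)
o(m, W) = -W/147 (o(m, W) = W/(-147) = W*(-1/147) = -W/147)
(o(T(6), A(-13)) + P) - 14663 = (-1/147*(-13) + 10199) - 14663 = (13/147 + 10199) - 14663 = 1499266/147 - 14663 = -656195/147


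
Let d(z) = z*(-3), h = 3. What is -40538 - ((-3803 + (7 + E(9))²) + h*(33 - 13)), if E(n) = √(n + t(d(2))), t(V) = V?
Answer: -36847 - 14*√3 ≈ -36871.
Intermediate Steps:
d(z) = -3*z
E(n) = √(-6 + n) (E(n) = √(n - 3*2) = √(n - 6) = √(-6 + n))
-40538 - ((-3803 + (7 + E(9))²) + h*(33 - 13)) = -40538 - ((-3803 + (7 + √(-6 + 9))²) + 3*(33 - 13)) = -40538 - ((-3803 + (7 + √3)²) + 3*20) = -40538 - ((-3803 + (7 + √3)²) + 60) = -40538 - (-3743 + (7 + √3)²) = -40538 + (3743 - (7 + √3)²) = -36795 - (7 + √3)²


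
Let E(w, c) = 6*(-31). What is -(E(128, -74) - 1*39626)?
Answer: 39812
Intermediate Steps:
E(w, c) = -186
-(E(128, -74) - 1*39626) = -(-186 - 1*39626) = -(-186 - 39626) = -1*(-39812) = 39812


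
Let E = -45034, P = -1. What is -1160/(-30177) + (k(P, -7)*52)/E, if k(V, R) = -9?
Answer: 33181138/679495509 ≈ 0.048832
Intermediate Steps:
-1160/(-30177) + (k(P, -7)*52)/E = -1160/(-30177) - 9*52/(-45034) = -1160*(-1/30177) - 468*(-1/45034) = 1160/30177 + 234/22517 = 33181138/679495509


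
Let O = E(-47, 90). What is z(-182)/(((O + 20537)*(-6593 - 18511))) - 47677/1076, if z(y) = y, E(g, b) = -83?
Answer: -437161661275/9866097936 ≈ -44.309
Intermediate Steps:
O = -83
z(-182)/(((O + 20537)*(-6593 - 18511))) - 47677/1076 = -182*1/((-6593 - 18511)*(-83 + 20537)) - 47677/1076 = -182/(20454*(-25104)) - 47677*1/1076 = -182/(-513477216) - 47677/1076 = -182*(-1/513477216) - 47677/1076 = 13/36676944 - 47677/1076 = -437161661275/9866097936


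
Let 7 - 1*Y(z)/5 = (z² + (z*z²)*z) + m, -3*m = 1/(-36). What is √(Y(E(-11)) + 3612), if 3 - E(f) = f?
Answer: I*√61369827/18 ≈ 435.22*I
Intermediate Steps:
E(f) = 3 - f
m = 1/108 (m = -⅓/(-36) = -⅓*(-1/36) = 1/108 ≈ 0.0092593)
Y(z) = 3775/108 - 5*z² - 5*z⁴ (Y(z) = 35 - 5*((z² + (z*z²)*z) + 1/108) = 35 - 5*((z² + z³*z) + 1/108) = 35 - 5*((z² + z⁴) + 1/108) = 35 - 5*(1/108 + z² + z⁴) = 35 + (-5/108 - 5*z² - 5*z⁴) = 3775/108 - 5*z² - 5*z⁴)
√(Y(E(-11)) + 3612) = √((3775/108 - 5*(3 - 1*(-11))² - 5*(3 - 1*(-11))⁴) + 3612) = √((3775/108 - 5*(3 + 11)² - 5*(3 + 11)⁴) + 3612) = √((3775/108 - 5*14² - 5*14⁴) + 3612) = √((3775/108 - 5*196 - 5*38416) + 3612) = √((3775/108 - 980 - 192080) + 3612) = √(-20846705/108 + 3612) = √(-20456609/108) = I*√61369827/18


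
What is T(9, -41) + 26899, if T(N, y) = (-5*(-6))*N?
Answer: 27169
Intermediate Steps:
T(N, y) = 30*N
T(9, -41) + 26899 = 30*9 + 26899 = 270 + 26899 = 27169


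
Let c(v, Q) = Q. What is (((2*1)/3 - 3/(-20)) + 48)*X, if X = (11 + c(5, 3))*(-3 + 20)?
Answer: 348551/30 ≈ 11618.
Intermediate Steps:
X = 238 (X = (11 + 3)*(-3 + 20) = 14*17 = 238)
(((2*1)/3 - 3/(-20)) + 48)*X = (((2*1)/3 - 3/(-20)) + 48)*238 = ((2*(⅓) - 3*(-1/20)) + 48)*238 = ((⅔ + 3/20) + 48)*238 = (49/60 + 48)*238 = (2929/60)*238 = 348551/30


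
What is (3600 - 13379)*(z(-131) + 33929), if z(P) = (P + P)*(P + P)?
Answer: -1003061367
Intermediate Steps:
z(P) = 4*P**2 (z(P) = (2*P)*(2*P) = 4*P**2)
(3600 - 13379)*(z(-131) + 33929) = (3600 - 13379)*(4*(-131)**2 + 33929) = -9779*(4*17161 + 33929) = -9779*(68644 + 33929) = -9779*102573 = -1003061367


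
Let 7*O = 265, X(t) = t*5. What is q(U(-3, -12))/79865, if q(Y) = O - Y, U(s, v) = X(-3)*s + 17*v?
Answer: 1378/559055 ≈ 0.0024649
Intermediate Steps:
X(t) = 5*t
O = 265/7 (O = (1/7)*265 = 265/7 ≈ 37.857)
U(s, v) = -15*s + 17*v (U(s, v) = (5*(-3))*s + 17*v = -15*s + 17*v)
q(Y) = 265/7 - Y
q(U(-3, -12))/79865 = (265/7 - (-15*(-3) + 17*(-12)))/79865 = (265/7 - (45 - 204))*(1/79865) = (265/7 - 1*(-159))*(1/79865) = (265/7 + 159)*(1/79865) = (1378/7)*(1/79865) = 1378/559055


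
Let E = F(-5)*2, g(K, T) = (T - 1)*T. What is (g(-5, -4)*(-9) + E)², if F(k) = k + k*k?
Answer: 19600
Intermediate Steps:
F(k) = k + k²
g(K, T) = T*(-1 + T) (g(K, T) = (-1 + T)*T = T*(-1 + T))
E = 40 (E = -5*(1 - 5)*2 = -5*(-4)*2 = 20*2 = 40)
(g(-5, -4)*(-9) + E)² = (-4*(-1 - 4)*(-9) + 40)² = (-4*(-5)*(-9) + 40)² = (20*(-9) + 40)² = (-180 + 40)² = (-140)² = 19600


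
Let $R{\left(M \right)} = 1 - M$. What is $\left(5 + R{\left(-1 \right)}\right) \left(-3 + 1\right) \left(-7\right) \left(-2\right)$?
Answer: $-196$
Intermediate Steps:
$\left(5 + R{\left(-1 \right)}\right) \left(-3 + 1\right) \left(-7\right) \left(-2\right) = \left(5 + \left(1 - -1\right)\right) \left(-3 + 1\right) \left(-7\right) \left(-2\right) = \left(5 + \left(1 + 1\right)\right) \left(-2\right) \left(-7\right) \left(-2\right) = \left(5 + 2\right) \left(-2\right) \left(-7\right) \left(-2\right) = 7 \left(-2\right) \left(-7\right) \left(-2\right) = \left(-14\right) \left(-7\right) \left(-2\right) = 98 \left(-2\right) = -196$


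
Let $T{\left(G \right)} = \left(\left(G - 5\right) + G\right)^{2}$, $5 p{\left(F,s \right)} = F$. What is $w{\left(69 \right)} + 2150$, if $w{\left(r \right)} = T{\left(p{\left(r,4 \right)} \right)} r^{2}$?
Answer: $\frac{60846959}{25} \approx 2.4339 \cdot 10^{6}$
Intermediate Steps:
$p{\left(F,s \right)} = \frac{F}{5}$
$T{\left(G \right)} = \left(-5 + 2 G\right)^{2}$ ($T{\left(G \right)} = \left(\left(-5 + G\right) + G\right)^{2} = \left(-5 + 2 G\right)^{2}$)
$w{\left(r \right)} = r^{2} \left(-5 + \frac{2 r}{5}\right)^{2}$ ($w{\left(r \right)} = \left(-5 + 2 \frac{r}{5}\right)^{2} r^{2} = \left(-5 + \frac{2 r}{5}\right)^{2} r^{2} = r^{2} \left(-5 + \frac{2 r}{5}\right)^{2}$)
$w{\left(69 \right)} + 2150 = \frac{69^{2} \left(-25 + 2 \cdot 69\right)^{2}}{25} + 2150 = \frac{1}{25} \cdot 4761 \left(-25 + 138\right)^{2} + 2150 = \frac{1}{25} \cdot 4761 \cdot 113^{2} + 2150 = \frac{1}{25} \cdot 4761 \cdot 12769 + 2150 = \frac{60793209}{25} + 2150 = \frac{60846959}{25}$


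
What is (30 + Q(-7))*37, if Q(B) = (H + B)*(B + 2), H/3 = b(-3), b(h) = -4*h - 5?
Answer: -1480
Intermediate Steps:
b(h) = -5 - 4*h
H = 21 (H = 3*(-5 - 4*(-3)) = 3*(-5 + 12) = 3*7 = 21)
Q(B) = (2 + B)*(21 + B) (Q(B) = (21 + B)*(B + 2) = (21 + B)*(2 + B) = (2 + B)*(21 + B))
(30 + Q(-7))*37 = (30 + (42 + (-7)² + 23*(-7)))*37 = (30 + (42 + 49 - 161))*37 = (30 - 70)*37 = -40*37 = -1480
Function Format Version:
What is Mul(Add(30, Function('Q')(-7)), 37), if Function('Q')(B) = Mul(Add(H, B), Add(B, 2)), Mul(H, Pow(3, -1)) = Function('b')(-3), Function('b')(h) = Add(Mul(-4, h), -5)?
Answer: -1480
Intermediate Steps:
Function('b')(h) = Add(-5, Mul(-4, h))
H = 21 (H = Mul(3, Add(-5, Mul(-4, -3))) = Mul(3, Add(-5, 12)) = Mul(3, 7) = 21)
Function('Q')(B) = Mul(Add(2, B), Add(21, B)) (Function('Q')(B) = Mul(Add(21, B), Add(B, 2)) = Mul(Add(21, B), Add(2, B)) = Mul(Add(2, B), Add(21, B)))
Mul(Add(30, Function('Q')(-7)), 37) = Mul(Add(30, Add(42, Pow(-7, 2), Mul(23, -7))), 37) = Mul(Add(30, Add(42, 49, -161)), 37) = Mul(Add(30, -70), 37) = Mul(-40, 37) = -1480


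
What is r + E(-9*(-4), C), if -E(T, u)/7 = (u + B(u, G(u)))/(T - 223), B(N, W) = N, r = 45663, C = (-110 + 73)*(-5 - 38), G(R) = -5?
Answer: 8561255/187 ≈ 45782.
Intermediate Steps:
C = 1591 (C = -37*(-43) = 1591)
E(T, u) = -14*u/(-223 + T) (E(T, u) = -7*(u + u)/(T - 223) = -7*2*u/(-223 + T) = -14*u/(-223 + T))
r + E(-9*(-4), C) = 45663 - 14*1591/(-223 - 9*(-4)) = 45663 - 14*1591/(-223 + 36) = 45663 - 14*1591/(-187) = 45663 - 14*1591*(-1/187) = 45663 + 22274/187 = 8561255/187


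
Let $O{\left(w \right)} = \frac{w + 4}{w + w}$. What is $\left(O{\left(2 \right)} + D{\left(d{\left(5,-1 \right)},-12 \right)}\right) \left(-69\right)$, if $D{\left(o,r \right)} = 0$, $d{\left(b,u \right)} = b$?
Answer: $- \frac{207}{2} \approx -103.5$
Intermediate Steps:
$O{\left(w \right)} = \frac{4 + w}{2 w}$
$\left(O{\left(2 \right)} + D{\left(d{\left(5,-1 \right)},-12 \right)}\right) \left(-69\right) = \left(\frac{4 + 2}{2 \cdot 2} + 0\right) \left(-69\right) = \left(\frac{1}{2} \cdot \frac{1}{2} \cdot 6 + 0\right) \left(-69\right) = \left(\frac{3}{2} + 0\right) \left(-69\right) = \frac{3}{2} \left(-69\right) = - \frac{207}{2}$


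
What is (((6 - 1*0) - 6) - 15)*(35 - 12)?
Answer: -345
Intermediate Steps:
(((6 - 1*0) - 6) - 15)*(35 - 12) = (((6 + 0) - 6) - 15)*23 = ((6 - 6) - 15)*23 = (0 - 15)*23 = -15*23 = -345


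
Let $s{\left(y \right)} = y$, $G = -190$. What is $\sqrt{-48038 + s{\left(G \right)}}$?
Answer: $2 i \sqrt{12057} \approx 219.61 i$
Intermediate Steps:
$\sqrt{-48038 + s{\left(G \right)}} = \sqrt{-48038 - 190} = \sqrt{-48228} = 2 i \sqrt{12057}$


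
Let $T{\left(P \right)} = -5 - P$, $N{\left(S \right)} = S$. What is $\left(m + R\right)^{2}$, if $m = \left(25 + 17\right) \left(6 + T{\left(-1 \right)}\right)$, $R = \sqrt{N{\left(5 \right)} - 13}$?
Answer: $7048 + 336 i \sqrt{2} \approx 7048.0 + 475.18 i$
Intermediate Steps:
$R = 2 i \sqrt{2}$ ($R = \sqrt{5 - 13} = \sqrt{-8} = 2 i \sqrt{2} \approx 2.8284 i$)
$m = 84$ ($m = \left(25 + 17\right) \left(6 - 4\right) = 42 \left(6 + \left(-5 + 1\right)\right) = 42 \left(6 - 4\right) = 42 \cdot 2 = 84$)
$\left(m + R\right)^{2} = \left(84 + 2 i \sqrt{2}\right)^{2}$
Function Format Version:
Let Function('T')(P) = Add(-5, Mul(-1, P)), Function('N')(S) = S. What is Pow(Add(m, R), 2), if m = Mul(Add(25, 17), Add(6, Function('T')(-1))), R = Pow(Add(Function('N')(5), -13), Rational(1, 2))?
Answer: Add(7048, Mul(336, I, Pow(2, Rational(1, 2)))) ≈ Add(7048.0, Mul(475.18, I))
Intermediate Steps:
R = Mul(2, I, Pow(2, Rational(1, 2))) (R = Pow(Add(5, -13), Rational(1, 2)) = Pow(-8, Rational(1, 2)) = Mul(2, I, Pow(2, Rational(1, 2))) ≈ Mul(2.8284, I))
m = 84 (m = Mul(Add(25, 17), Add(6, Add(-5, Mul(-1, -1)))) = Mul(42, Add(6, Add(-5, 1))) = Mul(42, Add(6, -4)) = Mul(42, 2) = 84)
Pow(Add(m, R), 2) = Pow(Add(84, Mul(2, I, Pow(2, Rational(1, 2)))), 2)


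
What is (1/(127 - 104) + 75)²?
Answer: 2979076/529 ≈ 5631.5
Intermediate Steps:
(1/(127 - 104) + 75)² = (1/23 + 75)² = (1726/23)² = 2979076/529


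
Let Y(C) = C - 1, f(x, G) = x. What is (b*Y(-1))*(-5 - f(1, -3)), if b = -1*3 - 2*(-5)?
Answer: 84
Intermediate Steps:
b = 7 (b = -3 + 10 = 7)
Y(C) = -1 + C
(b*Y(-1))*(-5 - f(1, -3)) = (7*(-1 - 1))*(-5 - 1*1) = (7*(-2))*(-5 - 1) = -14*(-6) = 84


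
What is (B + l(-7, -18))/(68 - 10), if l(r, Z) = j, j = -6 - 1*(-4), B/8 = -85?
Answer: -341/29 ≈ -11.759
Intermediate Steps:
B = -680 (B = 8*(-85) = -680)
j = -2 (j = -6 + 4 = -2)
l(r, Z) = -2
(B + l(-7, -18))/(68 - 10) = (-680 - 2)/(68 - 10) = -682/58 = -682*1/58 = -341/29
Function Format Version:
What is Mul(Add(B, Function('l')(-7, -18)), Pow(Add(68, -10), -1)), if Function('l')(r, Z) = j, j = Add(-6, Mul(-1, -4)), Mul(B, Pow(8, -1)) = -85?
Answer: Rational(-341, 29) ≈ -11.759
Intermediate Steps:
B = -680 (B = Mul(8, -85) = -680)
j = -2 (j = Add(-6, 4) = -2)
Function('l')(r, Z) = -2
Mul(Add(B, Function('l')(-7, -18)), Pow(Add(68, -10), -1)) = Mul(Add(-680, -2), Pow(Add(68, -10), -1)) = Mul(-682, Pow(58, -1)) = Mul(-682, Rational(1, 58)) = Rational(-341, 29)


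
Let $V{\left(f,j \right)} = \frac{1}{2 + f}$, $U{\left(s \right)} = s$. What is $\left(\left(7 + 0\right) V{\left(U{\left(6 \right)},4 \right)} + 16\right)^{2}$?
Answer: $\frac{18225}{64} \approx 284.77$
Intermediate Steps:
$\left(\left(7 + 0\right) V{\left(U{\left(6 \right)},4 \right)} + 16\right)^{2} = \left(\frac{7 + 0}{2 + 6} + 16\right)^{2} = \left(\frac{7}{8} + 16\right)^{2} = \left(\frac{135}{8}\right)^{2} = \frac{18225}{64}$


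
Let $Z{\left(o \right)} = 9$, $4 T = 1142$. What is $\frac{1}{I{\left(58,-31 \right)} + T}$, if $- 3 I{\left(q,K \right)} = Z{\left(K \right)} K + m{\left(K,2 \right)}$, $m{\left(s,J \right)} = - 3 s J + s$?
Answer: $\frac{6}{1961} \approx 0.0030597$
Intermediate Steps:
$m{\left(s,J \right)} = s - 3 J s$ ($m{\left(s,J \right)} = - 3 J s + s = s - 3 J s$)
$T = \frac{571}{2}$ ($T = \frac{1}{4} \cdot 1142 = \frac{571}{2} \approx 285.5$)
$I{\left(q,K \right)} = - \frac{4 K}{3}$ ($I{\left(q,K \right)} = - \frac{9 K + K \left(1 - 6\right)}{3} = - \frac{9 K + K \left(-5\right)}{3} = - \frac{9 K - 5 K}{3} = - \frac{4 K}{3}$)
$\frac{1}{I{\left(58,-31 \right)} + T} = \frac{1}{\left(- \frac{4}{3}\right) \left(-31\right) + \frac{571}{2}} = \frac{1}{\frac{124}{3} + \frac{571}{2}} = \frac{1}{\frac{1961}{6}} = \frac{6}{1961}$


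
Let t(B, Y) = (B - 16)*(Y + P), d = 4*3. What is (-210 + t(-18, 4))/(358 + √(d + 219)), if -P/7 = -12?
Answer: -1146316/127933 + 3202*√231/127933 ≈ -8.5799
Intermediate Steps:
P = 84 (P = -7*(-12) = 84)
d = 12
t(B, Y) = (-16 + B)*(84 + Y) (t(B, Y) = (B - 16)*(Y + 84) = (-16 + B)*(84 + Y))
(-210 + t(-18, 4))/(358 + √(d + 219)) = (-210 + (-1344 - 16*4 + 84*(-18) - 18*4))/(358 + √(12 + 219)) = (-210 + (-1344 - 64 - 1512 - 72))/(358 + √231) = (-210 - 2992)/(358 + √231) = -3202/(358 + √231)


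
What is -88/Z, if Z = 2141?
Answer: -88/2141 ≈ -0.041102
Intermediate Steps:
-88/Z = -88/2141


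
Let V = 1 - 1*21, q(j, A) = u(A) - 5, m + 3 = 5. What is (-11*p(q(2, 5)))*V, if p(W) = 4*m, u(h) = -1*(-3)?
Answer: 1760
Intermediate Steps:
m = 2 (m = -3 + 5 = 2)
u(h) = 3
q(j, A) = -2 (q(j, A) = 3 - 5 = -2)
V = -20 (V = 1 - 21 = -20)
p(W) = 8 (p(W) = 4*2 = 8)
(-11*p(q(2, 5)))*V = -11*8*(-20) = -88*(-20) = 1760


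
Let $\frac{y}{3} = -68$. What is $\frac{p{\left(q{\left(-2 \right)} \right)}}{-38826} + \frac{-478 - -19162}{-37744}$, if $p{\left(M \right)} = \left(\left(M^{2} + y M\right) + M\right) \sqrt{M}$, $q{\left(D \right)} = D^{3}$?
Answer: $- \frac{4671}{9436} - \frac{1688 i \sqrt{2}}{19413} \approx -0.49502 - 0.12297 i$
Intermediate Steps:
$y = -204$ ($y = 3 \left(-68\right) = -204$)
$p{\left(M \right)} = \sqrt{M} \left(M^{2} - 203 M\right)$ ($p{\left(M \right)} = \left(\left(M^{2} - 204 M\right) + M\right) \sqrt{M} = \left(M^{2} - 203 M\right) \sqrt{M} = \sqrt{M} \left(M^{2} - 203 M\right)$)
$\frac{p{\left(q{\left(-2 \right)} \right)}}{-38826} + \frac{-478 - -19162}{-37744} = \frac{\left(\left(-2\right)^{3}\right)^{\frac{3}{2}} \left(-203 + \left(-2\right)^{3}\right)}{-38826} + \frac{-478 - -19162}{-37744} = \left(-8\right)^{\frac{3}{2}} \left(-203 - 8\right) \left(- \frac{1}{38826}\right) + \left(-478 + 19162\right) \left(- \frac{1}{37744}\right) = - 16 i \sqrt{2} \left(-211\right) \left(- \frac{1}{38826}\right) + 18684 \left(- \frac{1}{37744}\right) = 3376 i \sqrt{2} \left(- \frac{1}{38826}\right) - \frac{4671}{9436} = - \frac{1688 i \sqrt{2}}{19413} - \frac{4671}{9436} = - \frac{4671}{9436} - \frac{1688 i \sqrt{2}}{19413}$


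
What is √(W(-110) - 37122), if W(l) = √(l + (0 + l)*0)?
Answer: √(-37122 + I*√110) ≈ 0.027 + 192.67*I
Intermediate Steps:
W(l) = √l (W(l) = √(l + l*0) = √(l + 0) = √l)
√(W(-110) - 37122) = √(√(-110) - 37122) = √(I*√110 - 37122) = √(-37122 + I*√110)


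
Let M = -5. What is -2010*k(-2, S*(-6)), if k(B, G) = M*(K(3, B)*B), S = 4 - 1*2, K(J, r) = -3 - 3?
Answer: 120600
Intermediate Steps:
K(J, r) = -6
S = 2 (S = 4 - 2 = 2)
k(B, G) = 30*B (k(B, G) = -(-30)*B = 30*B)
-2010*k(-2, S*(-6)) = -60300*(-2) = -2010*(-60) = 120600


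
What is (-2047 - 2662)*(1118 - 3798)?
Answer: 12620120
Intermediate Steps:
(-2047 - 2662)*(1118 - 3798) = -4709*(-2680) = 12620120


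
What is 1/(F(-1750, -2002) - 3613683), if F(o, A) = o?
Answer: -1/3615433 ≈ -2.7659e-7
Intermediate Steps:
1/(F(-1750, -2002) - 3613683) = 1/(-1750 - 3613683) = 1/(-3615433) = -1/3615433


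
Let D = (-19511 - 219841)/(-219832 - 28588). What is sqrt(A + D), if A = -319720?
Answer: I*sqrt(1233166243074010)/62105 ≈ 565.44*I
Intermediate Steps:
D = 59838/62105 (D = -239352/(-248420) = -239352*(-1/248420) = 59838/62105 ≈ 0.96350)
sqrt(A + D) = sqrt(-319720 + 59838/62105) = sqrt(-19856150762/62105) = I*sqrt(1233166243074010)/62105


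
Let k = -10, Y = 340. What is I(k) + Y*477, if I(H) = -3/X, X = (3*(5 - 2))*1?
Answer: 486539/3 ≈ 1.6218e+5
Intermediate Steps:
X = 9 (X = (3*3)*1 = 9*1 = 9)
I(H) = -1/3 (I(H) = -3/9 = -3*1/9 = -1/3)
I(k) + Y*477 = -1/3 + 340*477 = -1/3 + 162180 = 486539/3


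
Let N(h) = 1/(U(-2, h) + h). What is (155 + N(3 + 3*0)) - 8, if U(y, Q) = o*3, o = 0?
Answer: 442/3 ≈ 147.33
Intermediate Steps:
U(y, Q) = 0 (U(y, Q) = 0*3 = 0)
N(h) = 1/h (N(h) = 1/(0 + h) = 1/h)
(155 + N(3 + 3*0)) - 8 = (155 + 1/(3 + 3*0)) - 8 = (155 + 1/(3 + 0)) - 8 = (155 + 1/3) - 8 = 466/3 - 8 = 442/3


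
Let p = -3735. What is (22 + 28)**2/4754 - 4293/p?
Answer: 1652579/986455 ≈ 1.6753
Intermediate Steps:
(22 + 28)**2/4754 - 4293/p = (22 + 28)**2/4754 - 4293/(-3735) = 50**2*(1/4754) - 4293*(-1/3735) = 2500*(1/4754) + 477/415 = 1250/2377 + 477/415 = 1652579/986455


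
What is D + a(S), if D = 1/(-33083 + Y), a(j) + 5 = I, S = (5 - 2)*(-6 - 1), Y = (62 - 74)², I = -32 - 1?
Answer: -1251683/32939 ≈ -38.000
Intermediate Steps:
I = -33
Y = 144 (Y = (-12)² = 144)
S = -21 (S = 3*(-7) = -21)
a(j) = -38 (a(j) = -5 - 33 = -38)
D = -1/32939 (D = 1/(-33083 + 144) = 1/(-32939) = -1/32939 ≈ -3.0359e-5)
D + a(S) = -1/32939 - 38 = -1251683/32939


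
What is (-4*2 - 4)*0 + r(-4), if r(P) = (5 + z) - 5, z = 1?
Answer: 1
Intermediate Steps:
r(P) = 1 (r(P) = (5 + 1) - 5 = 6 - 5 = 1)
(-4*2 - 4)*0 + r(-4) = (-4*2 - 4)*0 + 1 = (-8 - 4)*0 + 1 = -12*0 + 1 = 0 + 1 = 1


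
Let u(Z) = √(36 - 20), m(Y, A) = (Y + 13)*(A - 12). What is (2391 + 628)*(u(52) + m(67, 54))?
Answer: 10155916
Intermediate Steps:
m(Y, A) = (-12 + A)*(13 + Y) (m(Y, A) = (13 + Y)*(-12 + A) = (-12 + A)*(13 + Y))
u(Z) = 4 (u(Z) = √16 = 4)
(2391 + 628)*(u(52) + m(67, 54)) = (2391 + 628)*(4 + (-156 - 12*67 + 13*54 + 54*67)) = 3019*(4 + (-156 - 804 + 702 + 3618)) = 3019*(4 + 3360) = 3019*3364 = 10155916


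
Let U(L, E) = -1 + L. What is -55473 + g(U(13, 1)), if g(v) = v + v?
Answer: -55449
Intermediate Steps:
g(v) = 2*v
-55473 + g(U(13, 1)) = -55473 + 2*(-1 + 13) = -55473 + 2*12 = -55473 + 24 = -55449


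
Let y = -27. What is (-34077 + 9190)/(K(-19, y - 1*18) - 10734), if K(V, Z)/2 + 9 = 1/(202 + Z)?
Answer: 3907259/1688062 ≈ 2.3146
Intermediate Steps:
K(V, Z) = -18 + 2/(202 + Z)
(-34077 + 9190)/(K(-19, y - 1*18) - 10734) = (-34077 + 9190)/(2*(-1817 - 9*(-27 - 1*18))/(202 + (-27 - 1*18)) - 10734) = -24887/(2*(-1817 - 9*(-27 - 18))/(202 + (-27 - 18)) - 10734) = -24887/(2*(-1817 - 9*(-45))/(202 - 45) - 10734) = -24887/(2*(-1817 + 405)/157 - 10734) = -24887/(2*(1/157)*(-1412) - 10734) = -24887/(-2824/157 - 10734) = -24887/(-1688062/157) = -24887*(-157/1688062) = 3907259/1688062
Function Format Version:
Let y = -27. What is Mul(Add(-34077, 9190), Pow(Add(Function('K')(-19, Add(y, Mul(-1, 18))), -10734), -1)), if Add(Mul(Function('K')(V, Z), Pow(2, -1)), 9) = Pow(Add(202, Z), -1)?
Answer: Rational(3907259, 1688062) ≈ 2.3146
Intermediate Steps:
Function('K')(V, Z) = Add(-18, Mul(2, Pow(Add(202, Z), -1)))
Mul(Add(-34077, 9190), Pow(Add(Function('K')(-19, Add(y, Mul(-1, 18))), -10734), -1)) = Mul(Add(-34077, 9190), Pow(Add(Mul(2, Pow(Add(202, Add(-27, Mul(-1, 18))), -1), Add(-1817, Mul(-9, Add(-27, Mul(-1, 18))))), -10734), -1)) = Mul(-24887, Pow(Add(Mul(2, Pow(Add(202, Add(-27, -18)), -1), Add(-1817, Mul(-9, Add(-27, -18)))), -10734), -1)) = Mul(-24887, Pow(Add(Mul(2, Pow(Add(202, -45), -1), Add(-1817, Mul(-9, -45))), -10734), -1)) = Mul(-24887, Pow(Add(Mul(2, Pow(157, -1), Add(-1817, 405)), -10734), -1)) = Mul(-24887, Pow(Add(Mul(2, Rational(1, 157), -1412), -10734), -1)) = Mul(-24887, Pow(Add(Rational(-2824, 157), -10734), -1)) = Mul(-24887, Pow(Rational(-1688062, 157), -1)) = Mul(-24887, Rational(-157, 1688062)) = Rational(3907259, 1688062)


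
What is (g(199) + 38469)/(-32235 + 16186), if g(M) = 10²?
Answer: -38569/16049 ≈ -2.4032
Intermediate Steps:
g(M) = 100
(g(199) + 38469)/(-32235 + 16186) = (100 + 38469)/(-32235 + 16186) = 38569/(-16049) = 38569*(-1/16049) = -38569/16049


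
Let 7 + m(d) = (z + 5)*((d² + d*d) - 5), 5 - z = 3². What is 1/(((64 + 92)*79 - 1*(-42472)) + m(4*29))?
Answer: 1/81696 ≈ 1.2241e-5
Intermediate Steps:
z = -4 (z = 5 - 1*3² = 5 - 1*9 = 5 - 9 = -4)
m(d) = -12 + 2*d² (m(d) = -7 + (-4 + 5)*((d² + d*d) - 5) = -7 + 1*((d² + d²) - 5) = -7 + 1*(2*d² - 5) = -7 + 1*(-5 + 2*d²) = -7 + (-5 + 2*d²) = -12 + 2*d²)
1/(((64 + 92)*79 - 1*(-42472)) + m(4*29)) = 1/(((64 + 92)*79 - 1*(-42472)) + (-12 + 2*(4*29)²)) = 1/((156*79 + 42472) + (-12 + 2*116²)) = 1/((12324 + 42472) + (-12 + 2*13456)) = 1/(54796 + (-12 + 26912)) = 1/(54796 + 26900) = 1/81696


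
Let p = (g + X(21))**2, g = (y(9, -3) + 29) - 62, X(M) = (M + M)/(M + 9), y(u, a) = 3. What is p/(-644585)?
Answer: -20449/16114625 ≈ -0.0012690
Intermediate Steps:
X(M) = 2*M/(9 + M) (X(M) = (2*M)/(9 + M) = 2*M/(9 + M))
g = -30 (g = (3 + 29) - 62 = 32 - 62 = -30)
p = 20449/25 (p = (-30 + 2*21/(9 + 21))**2 = (-30 + 2*21/30)**2 = (-30 + 2*21*(1/30))**2 = (-30 + 7/5)**2 = (-143/5)**2 = 20449/25 ≈ 817.96)
p/(-644585) = (20449/25)/(-644585) = (20449/25)*(-1/644585) = -20449/16114625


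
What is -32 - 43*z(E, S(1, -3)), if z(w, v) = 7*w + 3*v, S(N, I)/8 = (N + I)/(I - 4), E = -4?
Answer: 6140/7 ≈ 877.14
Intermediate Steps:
S(N, I) = 8*(I + N)/(-4 + I) (S(N, I) = 8*((N + I)/(I - 4)) = 8*((I + N)/(-4 + I)) = 8*(I + N)/(-4 + I))
z(w, v) = 3*v + 7*w
-32 - 43*z(E, S(1, -3)) = -32 - 43*(3*(8*(-3 + 1)/(-4 - 3)) + 7*(-4)) = -32 - 43*(3*(8*(-2)/(-7)) - 28) = -32 - 43*(3*(8*(-1/7)*(-2)) - 28) = -32 - 43*(3*(16/7) - 28) = -32 - 43*(48/7 - 28) = -32 - 43*(-148/7) = -32 + 6364/7 = 6140/7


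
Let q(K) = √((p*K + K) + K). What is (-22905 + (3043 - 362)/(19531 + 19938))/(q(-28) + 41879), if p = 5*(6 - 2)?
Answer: -37860071881556/69222755262533 + 1808069528*I*√154/69222755262533 ≈ -0.54693 + 0.00032414*I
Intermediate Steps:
p = 20 (p = 5*4 = 20)
q(K) = √22*√K (q(K) = √((20*K + K) + K) = √(21*K + K) = √(22*K) = √22*√K)
(-22905 + (3043 - 362)/(19531 + 19938))/(q(-28) + 41879) = (-22905 + (3043 - 362)/(19531 + 19938))/(√22*√(-28) + 41879) = (-22905 + 2681/39469)/(√22*(2*I*√7) + 41879) = (-22905 + 2681*(1/39469))/(2*I*√154 + 41879) = (-22905 + 2681/39469)/(41879 + 2*I*√154) = -904034764/(39469*(41879 + 2*I*√154))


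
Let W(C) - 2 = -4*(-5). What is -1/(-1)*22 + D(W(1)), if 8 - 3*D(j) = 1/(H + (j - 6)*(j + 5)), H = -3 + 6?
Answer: 32189/1305 ≈ 24.666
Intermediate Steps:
H = 3
W(C) = 22 (W(C) = 2 - 4*(-5) = 2 + 20 = 22)
D(j) = 8/3 - 1/(3*(3 + (-6 + j)*(5 + j))) (D(j) = 8/3 - 1/(3*(3 + (j - 6)*(j + 5))) = 8/3 - 1/(3*(3 + (-6 + j)*(5 + j))))
-1/(-1)*22 + D(W(1)) = -1/(-1)*22 + (-217 - 8*22 + 8*22²)/(3*(-27 + 22² - 1*22)) = -1*(-1)*22 + (-217 - 176 + 8*484)/(3*(-27 + 484 - 22)) = 1*22 + (⅓)*(-217 - 176 + 3872)/435 = 22 + (⅓)*(1/435)*3479 = 22 + 3479/1305 = 32189/1305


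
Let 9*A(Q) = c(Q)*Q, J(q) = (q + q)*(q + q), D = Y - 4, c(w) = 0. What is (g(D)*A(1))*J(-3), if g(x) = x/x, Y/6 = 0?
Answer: 0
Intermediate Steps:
Y = 0 (Y = 6*0 = 0)
D = -4 (D = 0 - 4 = -4)
g(x) = 1
J(q) = 4*q**2 (J(q) = (2*q)*(2*q) = 4*q**2)
A(Q) = 0 (A(Q) = (0*Q)/9 = (1/9)*0 = 0)
(g(D)*A(1))*J(-3) = (1*0)*(4*(-3)**2) = 0*(4*9) = 0*36 = 0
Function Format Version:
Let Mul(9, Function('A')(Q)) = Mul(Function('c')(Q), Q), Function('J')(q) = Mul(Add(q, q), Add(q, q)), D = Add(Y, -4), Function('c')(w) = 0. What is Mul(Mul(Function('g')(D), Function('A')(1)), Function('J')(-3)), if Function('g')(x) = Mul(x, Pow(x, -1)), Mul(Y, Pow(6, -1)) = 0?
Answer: 0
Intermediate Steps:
Y = 0 (Y = Mul(6, 0) = 0)
D = -4 (D = Add(0, -4) = -4)
Function('g')(x) = 1
Function('J')(q) = Mul(4, Pow(q, 2)) (Function('J')(q) = Mul(Mul(2, q), Mul(2, q)) = Mul(4, Pow(q, 2)))
Function('A')(Q) = 0 (Function('A')(Q) = Mul(Rational(1, 9), Mul(0, Q)) = Mul(Rational(1, 9), 0) = 0)
Mul(Mul(Function('g')(D), Function('A')(1)), Function('J')(-3)) = Mul(Mul(1, 0), Mul(4, Pow(-3, 2))) = Mul(0, Mul(4, 9)) = Mul(0, 36) = 0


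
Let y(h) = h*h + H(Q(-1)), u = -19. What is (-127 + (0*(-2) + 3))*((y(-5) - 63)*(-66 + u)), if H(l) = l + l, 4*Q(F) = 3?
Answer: -384710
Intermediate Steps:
Q(F) = ¾ (Q(F) = (¼)*3 = ¾)
H(l) = 2*l
y(h) = 3/2 + h² (y(h) = h*h + 2*(¾) = h² + 3/2 = 3/2 + h²)
(-127 + (0*(-2) + 3))*((y(-5) - 63)*(-66 + u)) = (-127 + (0*(-2) + 3))*(((3/2 + (-5)²) - 63)*(-66 - 19)) = (-127 + (0 + 3))*(((3/2 + 25) - 63)*(-85)) = (-127 + 3)*((53/2 - 63)*(-85)) = -(-4526)*(-85) = -124*6205/2 = -384710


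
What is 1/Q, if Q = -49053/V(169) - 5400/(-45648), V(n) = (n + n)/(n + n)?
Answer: -634/31099527 ≈ -2.0386e-5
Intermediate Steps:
V(n) = 1 (V(n) = (2*n)/((2*n)) = (2*n)*(1/(2*n)) = 1)
Q = -31099527/634 (Q = -49053/1 - 5400/(-45648) = -49053*1 - 5400*(-1/45648) = -49053 + 75/634 = -31099527/634 ≈ -49053.)
1/Q = 1/(-31099527/634) = -634/31099527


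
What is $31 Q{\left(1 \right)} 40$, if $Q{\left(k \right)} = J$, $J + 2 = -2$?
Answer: $-4960$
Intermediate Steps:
$J = -4$ ($J = -2 - 2 = -4$)
$Q{\left(k \right)} = -4$
$31 Q{\left(1 \right)} 40 = 31 \left(-4\right) 40 = \left(-124\right) 40 = -4960$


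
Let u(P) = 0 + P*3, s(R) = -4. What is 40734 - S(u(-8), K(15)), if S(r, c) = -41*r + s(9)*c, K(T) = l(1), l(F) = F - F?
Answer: 39750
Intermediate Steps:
l(F) = 0
K(T) = 0
u(P) = 3*P (u(P) = 0 + 3*P = 3*P)
S(r, c) = -41*r - 4*c
40734 - S(u(-8), K(15)) = 40734 - (-123*(-8) - 4*0) = 40734 - (-41*(-24) + 0) = 40734 - (984 + 0) = 40734 - 1*984 = 40734 - 984 = 39750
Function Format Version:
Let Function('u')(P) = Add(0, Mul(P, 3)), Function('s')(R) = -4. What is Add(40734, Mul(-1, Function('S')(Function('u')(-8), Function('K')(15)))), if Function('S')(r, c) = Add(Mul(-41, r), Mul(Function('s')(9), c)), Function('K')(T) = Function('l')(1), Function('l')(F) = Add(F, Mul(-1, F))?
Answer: 39750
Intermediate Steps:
Function('l')(F) = 0
Function('K')(T) = 0
Function('u')(P) = Mul(3, P) (Function('u')(P) = Add(0, Mul(3, P)) = Mul(3, P))
Function('S')(r, c) = Add(Mul(-41, r), Mul(-4, c))
Add(40734, Mul(-1, Function('S')(Function('u')(-8), Function('K')(15)))) = Add(40734, Mul(-1, Add(Mul(-41, Mul(3, -8)), Mul(-4, 0)))) = Add(40734, Mul(-1, Add(Mul(-41, -24), 0))) = Add(40734, Mul(-1, Add(984, 0))) = Add(40734, Mul(-1, 984)) = Add(40734, -984) = 39750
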